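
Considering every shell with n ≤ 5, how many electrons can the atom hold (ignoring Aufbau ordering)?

110

Total orbitals = 1² + 2² + 3² + 4² + 5² = 55. Doubling for spin gives 110 electrons.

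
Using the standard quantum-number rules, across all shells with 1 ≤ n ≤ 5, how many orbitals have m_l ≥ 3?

4

Work shell by shell — for each n, count the (l, m_l) pairs that satisfy m_l ≥ 3:
n=4 → 1; n=5 → 3.
Total orbitals: 1 + 3 = 4.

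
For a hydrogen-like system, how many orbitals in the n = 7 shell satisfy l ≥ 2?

Contributions: l=2 → 5; l=3 → 7; l=4 → 9; l=5 → 11; l=6 → 13.
Total orbitals: 5 + 7 + 9 + 11 + 13 = 45.

45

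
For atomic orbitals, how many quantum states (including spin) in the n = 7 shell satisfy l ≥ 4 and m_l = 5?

4

The n = 7 shell has l = 0 through 6; check each.
The (l, m_l) pairs meeting l ≥ 4 and m_l = 5 give: l=5 → 1; l=6 → 1.
Orbitals: 1 + 1 = 2. Each orbital carries two spin states, so 2 × 2 = 4 states.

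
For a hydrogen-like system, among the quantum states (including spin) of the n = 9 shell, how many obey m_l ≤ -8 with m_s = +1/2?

1

For n = 9, l ranges over 0 … 8.
Per l-value: l=8 → 1.
Orbitals: 1. With m_s fixed to a single value there is one state per orbital, giving 1 state.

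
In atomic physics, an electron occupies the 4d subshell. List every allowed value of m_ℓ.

The 4d subshell has ℓ = 2, and m_ℓ takes every integer from −ℓ to +ℓ. With ℓ = 2 that gives the 5 values -2, -1, 0, 1, 2.

-2, -1, 0, 1, 2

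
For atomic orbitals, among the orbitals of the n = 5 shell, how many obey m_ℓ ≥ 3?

With n = 5 the allowed ℓ are 0, 1, …, 4.
Per ℓ-value: ℓ=3 → 1; ℓ=4 → 2.
Total orbitals: 1 + 2 = 3.

3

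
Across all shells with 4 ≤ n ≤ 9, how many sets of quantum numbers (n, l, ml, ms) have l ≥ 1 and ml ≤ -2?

166

Count contributing orbitals for each principal shell:
n=4 → 3; n=5 → 6; n=6 → 10; n=7 → 15; n=8 → 21; n=9 → 28.
Orbitals: 3 + 6 + 10 + 15 + 21 + 28 = 83. Including both spin states (ms = ±1/2) gives 2 × 83 = 166 states.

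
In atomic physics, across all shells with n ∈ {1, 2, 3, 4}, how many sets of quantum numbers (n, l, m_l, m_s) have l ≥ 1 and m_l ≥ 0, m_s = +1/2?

Go shell by shell, enumerating (l, m_l) with l ≥ 1 and m_l ≥ 0:
n=2 → 2; n=3 → 5; n=4 → 9.
Orbitals: 2 + 5 + 9 = 16. With m_s fixed to +1/2 there is one state per orbital, so 16 states.

16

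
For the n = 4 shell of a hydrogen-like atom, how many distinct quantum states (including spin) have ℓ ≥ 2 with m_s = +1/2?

With n = 4 the allowed ℓ are 0, 1, …, 3.
The (ℓ, m_ℓ) pairs meeting ℓ ≥ 2 give: ℓ=2 → 5; ℓ=3 → 7.
Orbitals: 5 + 7 = 12. With m_s fixed to a single value there is one state per orbital, giving 12 states.

12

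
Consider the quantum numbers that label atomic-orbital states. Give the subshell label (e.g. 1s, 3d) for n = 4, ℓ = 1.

4p

ℓ = 1 corresponds to the letter 'p', so the subshell is 4p.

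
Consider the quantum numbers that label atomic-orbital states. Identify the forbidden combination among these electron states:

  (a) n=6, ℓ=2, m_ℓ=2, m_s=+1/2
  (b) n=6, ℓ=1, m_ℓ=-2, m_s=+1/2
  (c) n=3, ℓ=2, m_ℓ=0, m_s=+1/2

(b) has |m_ℓ| = 2 > ℓ = 1, violating −ℓ ≤ m_ℓ ≤ ℓ.
The remaining sets (a), (c) satisfy all four rules.

(b)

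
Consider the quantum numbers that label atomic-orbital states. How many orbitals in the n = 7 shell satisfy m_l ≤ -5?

3

With n = 7 the allowed l are 0, 1, …, 6.
Per l-value: l=5 → 1; l=6 → 2.
Total orbitals: 1 + 2 = 3.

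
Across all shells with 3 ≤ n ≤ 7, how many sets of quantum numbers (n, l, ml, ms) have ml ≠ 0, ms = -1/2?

110

Work shell by shell — for each n, count the (l, ml) pairs that satisfy ml ≠ 0:
n=3 → 6; n=4 → 12; n=5 → 20; n=6 → 30; n=7 → 42.
Orbitals: 6 + 12 + 20 + 30 + 42 = 110. With ms fixed to -1/2 there is one state per orbital, so 110 states.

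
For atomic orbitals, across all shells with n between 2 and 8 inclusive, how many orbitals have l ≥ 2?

175

Count contributing orbitals for each principal shell:
n=3 → 5; n=4 → 12; n=5 → 21; n=6 → 32; n=7 → 45; n=8 → 60.
Total orbitals: 5 + 12 + 21 + 32 + 45 + 60 = 175.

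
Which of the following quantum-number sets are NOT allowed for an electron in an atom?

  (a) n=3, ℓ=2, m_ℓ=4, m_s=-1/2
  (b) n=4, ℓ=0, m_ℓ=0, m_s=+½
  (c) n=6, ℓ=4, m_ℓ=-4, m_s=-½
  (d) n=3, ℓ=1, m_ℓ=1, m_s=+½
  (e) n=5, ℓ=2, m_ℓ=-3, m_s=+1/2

(a) has |m_ℓ| = 4 > ℓ = 2, violating −ℓ ≤ m_ℓ ≤ ℓ.
(e) has |m_ℓ| = 3 > ℓ = 2, violating −ℓ ≤ m_ℓ ≤ ℓ.
The remaining sets (b), (c), (d) satisfy all four rules.

(a) and (e)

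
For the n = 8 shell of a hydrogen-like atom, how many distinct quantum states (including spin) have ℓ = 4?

18

With n = 8 the allowed ℓ are 0, 1, …, 7.
Per ℓ-value: ℓ=4 → 9.
Orbitals: 9. Each orbital carries two spin states, so 9 × 2 = 18 states.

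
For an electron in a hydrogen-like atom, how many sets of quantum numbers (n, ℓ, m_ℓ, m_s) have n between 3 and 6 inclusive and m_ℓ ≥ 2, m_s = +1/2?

20

Work shell by shell — for each n, count the (ℓ, m_ℓ) pairs that satisfy m_ℓ ≥ 2:
n=3 → 1; n=4 → 3; n=5 → 6; n=6 → 10.
Orbitals: 1 + 3 + 6 + 10 = 20. With m_s fixed to +1/2 there is one state per orbital, so 20 states.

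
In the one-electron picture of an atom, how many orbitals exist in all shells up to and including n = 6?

91

Total orbitals = 1² + 2² + 3² + 4² + 5² + 6² = 91.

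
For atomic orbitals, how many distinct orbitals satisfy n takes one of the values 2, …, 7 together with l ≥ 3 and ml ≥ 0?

Count contributing orbitals for each principal shell:
n=4 → 4; n=5 → 9; n=6 → 15; n=7 → 22.
Total orbitals: 4 + 9 + 15 + 22 = 50.

50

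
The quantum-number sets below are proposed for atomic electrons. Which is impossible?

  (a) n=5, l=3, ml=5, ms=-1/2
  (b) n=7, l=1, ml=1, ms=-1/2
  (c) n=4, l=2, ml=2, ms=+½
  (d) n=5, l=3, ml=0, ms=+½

(a)

(a) has |ml| = 5 > l = 3, violating −l ≤ ml ≤ l.
The remaining sets (b), (c), (d) satisfy all four rules.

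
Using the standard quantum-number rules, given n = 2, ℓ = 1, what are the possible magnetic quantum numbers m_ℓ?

m_ℓ takes every integer from −ℓ to +ℓ. With ℓ = 1 that gives the 3 values -1, 0, 1.

-1, 0, 1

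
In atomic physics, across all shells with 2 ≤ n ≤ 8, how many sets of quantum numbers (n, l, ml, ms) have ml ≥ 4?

Per-shell orbital counts meeting the constraint:
n=5 → 1; n=6 → 3; n=7 → 6; n=8 → 10.
Orbitals: 1 + 3 + 6 + 10 = 20. Including both spin states (ms = ±1/2) gives 2 × 20 = 40 states.

40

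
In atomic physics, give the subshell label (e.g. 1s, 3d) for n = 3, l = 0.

3s

l = 0 corresponds to the letter 's', so the subshell is 3s.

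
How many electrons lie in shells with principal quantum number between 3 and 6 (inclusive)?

172

Shell n has n² orbitals: 3²=9 + 4²=16 + 5²=25 + 6²=36 = 86 orbitals.
Two spin states per orbital: 2 × 86 = 172 electrons.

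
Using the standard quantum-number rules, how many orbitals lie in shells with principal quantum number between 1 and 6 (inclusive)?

91

Shell n has n² orbitals: 1²=1 + 2²=4 + 3²=9 + 4²=16 + 5²=25 + 6²=36 = 91 orbitals.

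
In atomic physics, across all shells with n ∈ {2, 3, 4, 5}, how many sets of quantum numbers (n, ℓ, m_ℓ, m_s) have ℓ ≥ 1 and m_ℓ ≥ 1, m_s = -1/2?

Work shell by shell — for each n, count the (ℓ, m_ℓ) pairs that satisfy ℓ ≥ 1 and m_ℓ ≥ 1:
n=2 → 1; n=3 → 3; n=4 → 6; n=5 → 10.
Orbitals: 1 + 3 + 6 + 10 = 20. With m_s fixed to -1/2 there is one state per orbital, so 20 states.

20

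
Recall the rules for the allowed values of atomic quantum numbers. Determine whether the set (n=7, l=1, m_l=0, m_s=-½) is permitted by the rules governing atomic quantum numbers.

Allowed

n = 7 is a positive integer. l = 1 satisfies 0 ≤ l ≤ n−1 = 6. m_l = 0 lies in the range −l … +l (here −1 … 1). m_s = -1/2 is one of ±1/2.
All four constraints are satisfied.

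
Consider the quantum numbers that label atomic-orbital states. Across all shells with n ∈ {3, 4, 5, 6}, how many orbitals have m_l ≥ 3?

Per-shell orbital counts meeting the constraint:
n=4 → 1; n=5 → 3; n=6 → 6.
Total orbitals: 1 + 3 + 6 = 10.

10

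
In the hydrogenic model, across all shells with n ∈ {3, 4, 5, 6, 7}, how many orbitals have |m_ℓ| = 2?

Go shell by shell, enumerating (ℓ, m_ℓ) with |m_ℓ| = 2:
n=3 → 2; n=4 → 4; n=5 → 6; n=6 → 8; n=7 → 10.
Total orbitals: 2 + 4 + 6 + 8 + 10 = 30.

30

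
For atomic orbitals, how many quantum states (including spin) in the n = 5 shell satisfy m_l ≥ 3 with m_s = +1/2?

Per l-value: l=3 → 1; l=4 → 2.
Orbitals: 1 + 2 = 3. With m_s fixed to a single value there is one state per orbital, giving 3 states.

3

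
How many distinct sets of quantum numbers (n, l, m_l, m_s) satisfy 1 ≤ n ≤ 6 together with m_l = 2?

20

Treat each shell separately and count matching orbitals:
n=3 → 1; n=4 → 2; n=5 → 3; n=6 → 4.
Orbitals: 1 + 2 + 3 + 4 = 10. Including both spin states (m_s = ±1/2) gives 2 × 10 = 20 states.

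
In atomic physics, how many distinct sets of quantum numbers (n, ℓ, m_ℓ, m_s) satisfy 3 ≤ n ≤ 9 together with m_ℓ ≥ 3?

112

Count contributing orbitals for each principal shell:
n=4 → 1; n=5 → 3; n=6 → 6; n=7 → 10; n=8 → 15; n=9 → 21.
Orbitals: 1 + 3 + 6 + 10 + 15 + 21 = 56. Including both spin states (m_s = ±1/2) gives 2 × 56 = 112 states.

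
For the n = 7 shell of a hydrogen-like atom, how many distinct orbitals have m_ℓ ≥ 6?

Per ℓ-value: ℓ=6 → 1.
Total orbitals: 1.

1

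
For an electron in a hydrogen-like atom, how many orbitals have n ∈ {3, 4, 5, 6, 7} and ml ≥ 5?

Treat each shell separately and count matching orbitals:
n=6 → 1; n=7 → 3.
Total orbitals: 1 + 3 = 4.

4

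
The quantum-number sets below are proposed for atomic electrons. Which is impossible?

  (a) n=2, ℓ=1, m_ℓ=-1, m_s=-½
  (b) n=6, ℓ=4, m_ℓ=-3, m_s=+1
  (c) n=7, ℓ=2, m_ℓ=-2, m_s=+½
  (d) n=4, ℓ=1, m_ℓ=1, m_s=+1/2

(b) has m_s = +1, but an electron's spin must be ±1/2.
The remaining sets (a), (c), (d) satisfy all four rules.

(b)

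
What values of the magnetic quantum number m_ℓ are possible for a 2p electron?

-1, 0, 1

The 2p subshell has ℓ = 1, and m_ℓ takes every integer from −ℓ to +ℓ. With ℓ = 1 that gives the 3 values -1, 0, 1.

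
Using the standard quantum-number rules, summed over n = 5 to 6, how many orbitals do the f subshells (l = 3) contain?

14

An f subshell (l = 3) exists for every n ≥ 4, so shells n = 5, 6 each contribute one — 2 subshells.
Since each f subshell has 2·3+1 = 7 orbitals, the total is 2 × 7 = 14.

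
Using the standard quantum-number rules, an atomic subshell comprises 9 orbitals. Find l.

2l+1 = 9 gives l = 4.

l = 4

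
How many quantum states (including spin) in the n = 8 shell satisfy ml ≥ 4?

20

Go through l = 0, …, 7 (the values permitted for n = 8).
Orbitals with ml ≥ 4, by l: l=4 → 1; l=5 → 2; l=6 → 3; l=7 → 4.
Orbitals: 1 + 2 + 3 + 4 = 10. Each orbital carries two spin states, so 10 × 2 = 20 states.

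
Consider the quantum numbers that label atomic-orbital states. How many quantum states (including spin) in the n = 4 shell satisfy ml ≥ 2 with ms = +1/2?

3

Per l-value: l=2 → 1; l=3 → 2.
Orbitals: 1 + 2 = 3. With ms fixed to a single value there is one state per orbital, giving 3 states.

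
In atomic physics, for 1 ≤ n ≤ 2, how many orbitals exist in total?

5

Total orbitals = 1² + 2² = 5.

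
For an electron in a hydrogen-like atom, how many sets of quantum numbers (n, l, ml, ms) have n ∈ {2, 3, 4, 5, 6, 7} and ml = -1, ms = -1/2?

21

Go shell by shell, enumerating (l, ml) with ml = -1:
n=2 → 1; n=3 → 2; n=4 → 3; n=5 → 4; n=6 → 5; n=7 → 6.
Orbitals: 1 + 2 + 3 + 4 + 5 + 6 = 21. With ms fixed to -1/2 there is one state per orbital, so 21 states.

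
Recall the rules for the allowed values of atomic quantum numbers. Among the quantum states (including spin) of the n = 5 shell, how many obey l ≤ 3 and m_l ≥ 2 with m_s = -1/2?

3

The (l, m_l) pairs meeting l ≤ 3 and m_l ≥ 2 give: l=2 → 1; l=3 → 2.
Orbitals: 1 + 2 = 3. With m_s fixed to a single value there is one state per orbital, giving 3 states.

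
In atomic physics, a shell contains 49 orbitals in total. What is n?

n² = 49 ⇒ n = 7.

n = 7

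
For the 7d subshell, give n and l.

The leading integer gives n = 7; the letter 'd' means l = 2.

n = 7, l = 2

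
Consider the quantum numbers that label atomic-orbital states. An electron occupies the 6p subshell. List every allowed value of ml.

-1, 0, 1

The 6p subshell has l = 1, and ml takes every integer from −l to +l. With l = 1 that gives the 3 values -1, 0, 1.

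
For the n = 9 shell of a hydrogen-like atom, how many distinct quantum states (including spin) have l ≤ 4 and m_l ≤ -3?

6

The n = 9 shell has l = 0 through 8; check each.
Contributions: l=3 → 1; l=4 → 2.
Orbitals: 1 + 2 = 3. Each orbital carries two spin states, so 3 × 2 = 6 states.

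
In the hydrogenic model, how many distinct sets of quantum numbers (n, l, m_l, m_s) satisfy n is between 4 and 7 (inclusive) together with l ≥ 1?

244

Work shell by shell — for each n, count the (l, m_l) pairs that satisfy l ≥ 1:
n=4 → 15; n=5 → 24; n=6 → 35; n=7 → 48.
Orbitals: 15 + 24 + 35 + 48 = 122. Including both spin states (m_s = ±1/2) gives 2 × 122 = 244 states.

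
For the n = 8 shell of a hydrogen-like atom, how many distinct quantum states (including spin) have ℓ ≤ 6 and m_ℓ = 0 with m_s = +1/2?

With n = 8 the allowed ℓ are 0, 1, …, 7.
Orbitals with ℓ ≤ 6 and m_ℓ = 0, by ℓ: ℓ=0 → 1; ℓ=1 → 1; ℓ=2 → 1; ℓ=3 → 1; ℓ=4 → 1; ℓ=5 → 1; ℓ=6 → 1.
Orbitals: 1 + 1 + 1 + 1 + 1 + 1 + 1 = 7. With m_s fixed to a single value there is one state per orbital, giving 7 states.

7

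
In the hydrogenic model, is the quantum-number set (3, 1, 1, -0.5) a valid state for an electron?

n = 3 is a positive integer. ℓ = 1 satisfies 0 ≤ ℓ ≤ n−1 = 2. m_ℓ = 1 lies in the range −ℓ … +ℓ (here −1 … 1). m_s = -1/2 is one of ±1/2.
All four constraints are satisfied.

Yes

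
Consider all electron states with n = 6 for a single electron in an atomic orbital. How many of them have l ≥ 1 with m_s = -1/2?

With n = 6 the allowed l are 0, 1, …, 5.
Contributions: l=1 → 3; l=2 → 5; l=3 → 7; l=4 → 9; l=5 → 11.
Orbitals: 3 + 5 + 7 + 9 + 11 = 35. With m_s fixed to a single value there is one state per orbital, giving 35 states.

35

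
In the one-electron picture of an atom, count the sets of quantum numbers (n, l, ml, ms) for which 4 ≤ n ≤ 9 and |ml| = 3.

84

Treat each shell separately and count matching orbitals:
n=4 → 2; n=5 → 4; n=6 → 6; n=7 → 8; n=8 → 10; n=9 → 12.
Orbitals: 2 + 4 + 6 + 8 + 10 + 12 = 42. Including both spin states (ms = ±1/2) gives 2 × 42 = 84 states.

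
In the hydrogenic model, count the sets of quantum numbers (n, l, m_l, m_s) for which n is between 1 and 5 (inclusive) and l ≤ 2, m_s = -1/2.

32

Treat each shell separately and count matching orbitals:
n=1 → 1; n=2 → 4; n=3 → 9; n=4 → 9; n=5 → 9.
Orbitals: 1 + 4 + 9 + 9 + 9 = 32. With m_s fixed to -1/2 there is one state per orbital, so 32 states.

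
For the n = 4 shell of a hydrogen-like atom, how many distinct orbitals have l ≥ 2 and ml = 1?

With n = 4 the allowed l are 0, 1, …, 3.
Contributions: l=2 → 1; l=3 → 1.
Total orbitals: 1 + 1 = 2.

2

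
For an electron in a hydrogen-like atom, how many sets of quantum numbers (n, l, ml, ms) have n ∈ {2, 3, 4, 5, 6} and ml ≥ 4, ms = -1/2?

4

Treat each shell separately and count matching orbitals:
n=5 → 1; n=6 → 3.
Orbitals: 1 + 3 = 4. With ms fixed to -1/2 there is one state per orbital, so 4 states.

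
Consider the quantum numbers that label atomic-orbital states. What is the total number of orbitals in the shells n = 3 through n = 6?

86

Shell n has n² orbitals: 3²=9 + 4²=16 + 5²=25 + 6²=36 = 86 orbitals.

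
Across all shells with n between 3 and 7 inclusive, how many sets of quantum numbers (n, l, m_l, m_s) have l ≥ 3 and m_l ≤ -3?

Treat each shell separately and count matching orbitals:
n=4 → 1; n=5 → 3; n=6 → 6; n=7 → 10.
Orbitals: 1 + 3 + 6 + 10 = 20. Including both spin states (m_s = ±1/2) gives 2 × 20 = 40 states.

40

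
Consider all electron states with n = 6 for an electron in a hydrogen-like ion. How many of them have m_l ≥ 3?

12

The n = 6 shell has l = 0 through 5; check each.
The (l, m_l) pairs meeting m_l ≥ 3 give: l=3 → 1; l=4 → 2; l=5 → 3.
Orbitals: 1 + 2 + 3 = 6. Each orbital carries two spin states, so 6 × 2 = 12 states.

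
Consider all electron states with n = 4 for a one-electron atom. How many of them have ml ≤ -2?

6

Orbitals with ml ≤ -2, by l: l=2 → 1; l=3 → 2.
Orbitals: 1 + 2 = 3. Each orbital carries two spin states, so 3 × 2 = 6 states.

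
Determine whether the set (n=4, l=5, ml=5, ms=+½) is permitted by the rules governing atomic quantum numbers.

The orbital quantum number must satisfy 0 ≤ l ≤ n−1. With n = 4 the allowed l values are 0, 1, 2, 3, so l = 5 is out of range.

Not allowed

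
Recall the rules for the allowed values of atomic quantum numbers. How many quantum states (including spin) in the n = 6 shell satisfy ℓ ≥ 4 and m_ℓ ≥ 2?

Orbitals with ℓ ≥ 4 and m_ℓ ≥ 2, by ℓ: ℓ=4 → 3; ℓ=5 → 4.
Orbitals: 3 + 4 = 7. Each orbital carries two spin states, so 7 × 2 = 14 states.

14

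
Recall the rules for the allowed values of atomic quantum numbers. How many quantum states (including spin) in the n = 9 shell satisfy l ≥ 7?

64

For n = 9, l ranges over 0 … 8.
The (l, ml) pairs meeting l ≥ 7 give: l=7 → 15; l=8 → 17.
Orbitals: 15 + 17 = 32. Each orbital carries two spin states, so 32 × 2 = 64 states.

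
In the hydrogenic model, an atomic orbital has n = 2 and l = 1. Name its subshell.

2p

l = 1 corresponds to the letter 'p', so the subshell is 2p.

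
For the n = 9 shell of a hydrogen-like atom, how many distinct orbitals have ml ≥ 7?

3

For n = 9, l ranges over 0 … 8.
Contributions: l=7 → 1; l=8 → 2.
Total orbitals: 1 + 2 = 3.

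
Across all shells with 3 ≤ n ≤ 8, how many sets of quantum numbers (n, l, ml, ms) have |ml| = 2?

84

Count contributing orbitals for each principal shell:
n=3 → 2; n=4 → 4; n=5 → 6; n=6 → 8; n=7 → 10; n=8 → 12.
Orbitals: 2 + 4 + 6 + 8 + 10 + 12 = 42. Including both spin states (ms = ±1/2) gives 2 × 42 = 84 states.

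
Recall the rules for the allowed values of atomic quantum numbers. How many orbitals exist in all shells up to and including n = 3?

Total orbitals = 1² + 2² + 3² = 14.

14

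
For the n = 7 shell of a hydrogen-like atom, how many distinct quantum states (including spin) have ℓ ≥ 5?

48

Per ℓ-value: ℓ=5 → 11; ℓ=6 → 13.
Orbitals: 11 + 13 = 24. Each orbital carries two spin states, so 24 × 2 = 48 states.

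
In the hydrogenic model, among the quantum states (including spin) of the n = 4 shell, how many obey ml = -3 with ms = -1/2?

For n = 4, l ranges over 0 … 3.
Per l-value: l=3 → 1.
Orbitals: 1. With ms fixed to a single value there is one state per orbital, giving 1 state.

1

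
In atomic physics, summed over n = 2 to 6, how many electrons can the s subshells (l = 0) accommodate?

10

An s subshell (l = 0) exists for every n ≥ 1, so shells n = 2, 3, 4, 5, 6 each contribute one — 5 subshells.
Since each s subshell holds 2(2·0+1) = 2 electrons, the total is 5 × 2 = 10.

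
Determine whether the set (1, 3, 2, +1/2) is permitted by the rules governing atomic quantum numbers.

Invalid

The orbital quantum number must satisfy 0 ≤ l ≤ n−1. With n = 1 the allowed l values are 0, so l = 3 is out of range.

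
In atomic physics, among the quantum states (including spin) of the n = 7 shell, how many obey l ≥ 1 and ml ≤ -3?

With n = 7 the allowed l are 0, 1, …, 6.
Orbitals with l ≥ 1 and ml ≤ -3, by l: l=3 → 1; l=4 → 2; l=5 → 3; l=6 → 4.
Orbitals: 1 + 2 + 3 + 4 = 10. Each orbital carries two spin states, so 10 × 2 = 20 states.

20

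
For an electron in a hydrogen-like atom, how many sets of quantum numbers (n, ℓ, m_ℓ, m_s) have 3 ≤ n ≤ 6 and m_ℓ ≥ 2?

40

Work shell by shell — for each n, count the (ℓ, m_ℓ) pairs that satisfy m_ℓ ≥ 2:
n=3 → 1; n=4 → 3; n=5 → 6; n=6 → 10.
Orbitals: 1 + 3 + 6 + 10 = 20. Including both spin states (m_s = ±1/2) gives 2 × 20 = 40 states.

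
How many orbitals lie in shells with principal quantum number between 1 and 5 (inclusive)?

55

Shell n has n² orbitals: 1²=1 + 2²=4 + 3²=9 + 4²=16 + 5²=25 = 55 orbitals.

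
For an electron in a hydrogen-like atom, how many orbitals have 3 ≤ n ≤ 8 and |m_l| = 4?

Work shell by shell — for each n, count the (l, m_l) pairs that satisfy |m_l| = 4:
n=5 → 2; n=6 → 4; n=7 → 6; n=8 → 8.
Total orbitals: 2 + 4 + 6 + 8 = 20.

20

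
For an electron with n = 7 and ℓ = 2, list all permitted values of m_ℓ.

m_ℓ takes every integer from −ℓ to +ℓ. With ℓ = 2 that gives the 5 values -2, -1, 0, 1, 2.

-2, -1, 0, 1, 2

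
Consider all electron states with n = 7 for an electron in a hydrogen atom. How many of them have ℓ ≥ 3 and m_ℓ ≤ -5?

6

Go through ℓ = 0, …, 6 (the values permitted for n = 7).
The (ℓ, m_ℓ) pairs meeting ℓ ≥ 3 and m_ℓ ≤ -5 give: ℓ=5 → 1; ℓ=6 → 2.
Orbitals: 1 + 2 = 3. Each orbital carries two spin states, so 3 × 2 = 6 states.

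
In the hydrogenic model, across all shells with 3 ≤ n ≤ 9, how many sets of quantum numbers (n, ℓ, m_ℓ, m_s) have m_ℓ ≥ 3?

112

Work shell by shell — for each n, count the (ℓ, m_ℓ) pairs that satisfy m_ℓ ≥ 3:
n=4 → 1; n=5 → 3; n=6 → 6; n=7 → 10; n=8 → 15; n=9 → 21.
Orbitals: 1 + 3 + 6 + 10 + 15 + 21 = 56. Including both spin states (m_s = ±1/2) gives 2 × 56 = 112 states.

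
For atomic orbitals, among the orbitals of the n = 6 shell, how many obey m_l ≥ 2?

The n = 6 shell has l = 0 through 5; check each.
Per l-value: l=2 → 1; l=3 → 2; l=4 → 3; l=5 → 4.
Total orbitals: 1 + 2 + 3 + 4 = 10.

10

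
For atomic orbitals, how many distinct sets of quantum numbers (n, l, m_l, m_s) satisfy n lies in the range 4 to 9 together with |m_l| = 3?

84

Count contributing orbitals for each principal shell:
n=4 → 2; n=5 → 4; n=6 → 6; n=7 → 8; n=8 → 10; n=9 → 12.
Orbitals: 2 + 4 + 6 + 8 + 10 + 12 = 42. Including both spin states (m_s = ±1/2) gives 2 × 42 = 84 states.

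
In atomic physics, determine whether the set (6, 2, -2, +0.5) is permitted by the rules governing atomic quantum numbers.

n = 6 is a positive integer. ℓ = 2 satisfies 0 ≤ ℓ ≤ n−1 = 5. m_ℓ = -2 lies in the range −ℓ … +ℓ (here −2 … 2). m_s = +1/2 is one of ±1/2.
All four constraints are satisfied.

Valid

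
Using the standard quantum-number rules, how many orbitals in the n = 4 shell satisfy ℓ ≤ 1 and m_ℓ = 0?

2

The n = 4 shell has ℓ = 0 through 3; check each.
Orbitals with ℓ ≤ 1 and m_ℓ = 0, by ℓ: ℓ=0 → 1; ℓ=1 → 1.
Total orbitals: 1 + 1 = 2.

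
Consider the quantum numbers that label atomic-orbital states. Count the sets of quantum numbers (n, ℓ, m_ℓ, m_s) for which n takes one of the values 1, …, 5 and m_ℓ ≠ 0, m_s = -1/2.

For each n in the range, tally the orbitals obeying m_ℓ ≠ 0:
n=2 → 2; n=3 → 6; n=4 → 12; n=5 → 20.
Orbitals: 2 + 6 + 12 + 20 = 40. With m_s fixed to -1/2 there is one state per orbital, so 40 states.

40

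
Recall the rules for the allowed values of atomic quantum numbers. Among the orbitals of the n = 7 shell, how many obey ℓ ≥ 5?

24

With n = 7 the allowed ℓ are 0, 1, …, 6.
Orbitals with ℓ ≥ 5, by ℓ: ℓ=5 → 11; ℓ=6 → 13.
Total orbitals: 11 + 13 = 24.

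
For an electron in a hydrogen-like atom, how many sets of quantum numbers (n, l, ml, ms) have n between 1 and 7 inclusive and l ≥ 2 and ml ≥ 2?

70

Treat each shell separately and count matching orbitals:
n=3 → 1; n=4 → 3; n=5 → 6; n=6 → 10; n=7 → 15.
Orbitals: 1 + 3 + 6 + 10 + 15 = 35. Including both spin states (ms = ±1/2) gives 2 × 35 = 70 states.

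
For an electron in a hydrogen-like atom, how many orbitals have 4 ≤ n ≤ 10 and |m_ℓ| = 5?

30

Work shell by shell — for each n, count the (ℓ, m_ℓ) pairs that satisfy |m_ℓ| = 5:
n=6 → 2; n=7 → 4; n=8 → 6; n=9 → 8; n=10 → 10.
Total orbitals: 2 + 4 + 6 + 8 + 10 = 30.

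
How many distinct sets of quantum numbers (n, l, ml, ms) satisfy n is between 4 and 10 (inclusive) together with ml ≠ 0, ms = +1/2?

For each n in the range, tally the orbitals obeying ml ≠ 0:
n=4 → 12; n=5 → 20; n=6 → 30; n=7 → 42; n=8 → 56; n=9 → 72; n=10 → 90.
Orbitals: 12 + 20 + 30 + 42 + 56 + 72 + 90 = 322. With ms fixed to +1/2 there is one state per orbital, so 322 states.

322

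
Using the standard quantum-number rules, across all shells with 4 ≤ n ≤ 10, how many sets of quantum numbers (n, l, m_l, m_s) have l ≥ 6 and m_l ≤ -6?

40

For each n in the range, tally the orbitals obeying l ≥ 6 and m_l ≤ -6:
n=7 → 1; n=8 → 3; n=9 → 6; n=10 → 10.
Orbitals: 1 + 3 + 6 + 10 = 20. Including both spin states (m_s = ±1/2) gives 2 × 20 = 40 states.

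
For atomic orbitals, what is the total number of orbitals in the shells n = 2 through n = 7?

Shell n has n² orbitals: 2²=4 + 3²=9 + 4²=16 + 5²=25 + 6²=36 + 7²=49 = 139 orbitals.

139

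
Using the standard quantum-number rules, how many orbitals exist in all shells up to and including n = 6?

Total orbitals = 1² + 2² + 3² + 4² + 5² + 6² = 91.

91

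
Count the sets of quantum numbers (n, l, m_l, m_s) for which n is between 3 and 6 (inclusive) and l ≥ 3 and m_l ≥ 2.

32

Go shell by shell, enumerating (l, m_l) with l ≥ 3 and m_l ≥ 2:
n=4 → 2; n=5 → 5; n=6 → 9.
Orbitals: 2 + 5 + 9 = 16. Including both spin states (m_s = ±1/2) gives 2 × 16 = 32 states.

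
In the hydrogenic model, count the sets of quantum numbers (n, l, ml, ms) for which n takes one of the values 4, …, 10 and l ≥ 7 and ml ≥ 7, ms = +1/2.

Count contributing orbitals for each principal shell:
n=8 → 1; n=9 → 3; n=10 → 6.
Orbitals: 1 + 3 + 6 = 10. With ms fixed to +1/2 there is one state per orbital, so 10 states.

10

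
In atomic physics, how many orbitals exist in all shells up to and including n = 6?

Total orbitals = 1² + 2² + 3² + 4² + 5² + 6² = 91.

91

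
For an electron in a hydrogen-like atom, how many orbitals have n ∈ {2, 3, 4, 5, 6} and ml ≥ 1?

35

For each n in the range, tally the orbitals obeying ml ≥ 1:
n=2 → 1; n=3 → 3; n=4 → 6; n=5 → 10; n=6 → 15.
Total orbitals: 1 + 3 + 6 + 10 + 15 = 35.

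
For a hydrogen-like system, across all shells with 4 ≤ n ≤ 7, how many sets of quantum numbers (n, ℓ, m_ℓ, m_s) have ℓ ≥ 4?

Count contributing orbitals for each principal shell:
n=5 → 9; n=6 → 20; n=7 → 33.
Orbitals: 9 + 20 + 33 = 62. Including both spin states (m_s = ±1/2) gives 2 × 62 = 124 states.

124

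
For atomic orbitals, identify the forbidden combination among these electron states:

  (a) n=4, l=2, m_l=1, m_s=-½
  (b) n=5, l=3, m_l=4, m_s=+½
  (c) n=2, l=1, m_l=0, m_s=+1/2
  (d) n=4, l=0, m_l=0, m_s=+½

(b) has |m_l| = 4 > l = 3, violating −l ≤ m_l ≤ l.
The remaining sets (a), (c), (d) satisfy all four rules.

(b)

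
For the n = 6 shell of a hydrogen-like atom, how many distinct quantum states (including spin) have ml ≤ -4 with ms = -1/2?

3

The n = 6 shell has l = 0 through 5; check each.
Per l-value: l=4 → 1; l=5 → 2.
Orbitals: 1 + 2 = 3. With ms fixed to a single value there is one state per orbital, giving 3 states.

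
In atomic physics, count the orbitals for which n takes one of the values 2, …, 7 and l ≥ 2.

115

Work shell by shell — for each n, count the (l, ml) pairs that satisfy l ≥ 2:
n=3 → 5; n=4 → 12; n=5 → 21; n=6 → 32; n=7 → 45.
Total orbitals: 5 + 12 + 21 + 32 + 45 = 115.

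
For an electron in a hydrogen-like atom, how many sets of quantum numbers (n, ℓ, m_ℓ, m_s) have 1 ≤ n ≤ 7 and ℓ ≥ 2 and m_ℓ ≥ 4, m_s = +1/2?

Treat each shell separately and count matching orbitals:
n=5 → 1; n=6 → 3; n=7 → 6.
Orbitals: 1 + 3 + 6 = 10. With m_s fixed to +1/2 there is one state per orbital, so 10 states.

10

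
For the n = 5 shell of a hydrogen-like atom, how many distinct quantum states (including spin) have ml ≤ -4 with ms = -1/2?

Go through l = 0, …, 4 (the values permitted for n = 5).
The (l, ml) pairs meeting ml ≤ -4 give: l=4 → 1.
Orbitals: 1. With ms fixed to a single value there is one state per orbital, giving 1 state.

1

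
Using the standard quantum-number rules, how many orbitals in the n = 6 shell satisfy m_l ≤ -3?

6

With n = 6 the allowed l are 0, 1, …, 5.
Per l-value: l=3 → 1; l=4 → 2; l=5 → 3.
Total orbitals: 1 + 2 + 3 = 6.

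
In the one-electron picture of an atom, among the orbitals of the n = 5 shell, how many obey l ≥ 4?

With n = 5 the allowed l are 0, 1, …, 4.
Contributions: l=4 → 9.
Total orbitals: 9.

9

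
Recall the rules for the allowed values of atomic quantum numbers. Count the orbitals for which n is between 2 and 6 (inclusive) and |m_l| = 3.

12

Count contributing orbitals for each principal shell:
n=4 → 2; n=5 → 4; n=6 → 6.
Total orbitals: 2 + 4 + 6 = 12.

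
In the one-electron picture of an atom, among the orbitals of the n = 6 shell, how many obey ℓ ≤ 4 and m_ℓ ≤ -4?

Contributions: ℓ=4 → 1.
Total orbitals: 1.

1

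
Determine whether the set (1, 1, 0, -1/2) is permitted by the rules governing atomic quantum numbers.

Invalid

The orbital quantum number must satisfy 0 ≤ l ≤ n−1. With n = 1 the allowed l values are 0, so l = 1 is out of range.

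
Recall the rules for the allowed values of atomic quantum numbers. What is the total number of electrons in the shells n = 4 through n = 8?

Shell n has n² orbitals: 4²=16 + 5²=25 + 6²=36 + 7²=49 + 8²=64 = 190 orbitals.
Two spin states per orbital: 2 × 190 = 380 electrons.

380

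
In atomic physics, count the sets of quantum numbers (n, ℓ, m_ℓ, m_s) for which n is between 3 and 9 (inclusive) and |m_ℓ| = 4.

60

Count contributing orbitals for each principal shell:
n=5 → 2; n=6 → 4; n=7 → 6; n=8 → 8; n=9 → 10.
Orbitals: 2 + 4 + 6 + 8 + 10 = 30. Including both spin states (m_s = ±1/2) gives 2 × 30 = 60 states.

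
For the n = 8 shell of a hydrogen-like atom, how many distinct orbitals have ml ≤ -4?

For n = 8, l ranges over 0 … 7.
Per l-value: l=4 → 1; l=5 → 2; l=6 → 3; l=7 → 4.
Total orbitals: 1 + 2 + 3 + 4 = 10.

10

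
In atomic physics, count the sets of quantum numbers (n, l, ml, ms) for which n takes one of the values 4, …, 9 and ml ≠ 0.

Per-shell orbital counts meeting the constraint:
n=4 → 12; n=5 → 20; n=6 → 30; n=7 → 42; n=8 → 56; n=9 → 72.
Orbitals: 12 + 20 + 30 + 42 + 56 + 72 = 232. Including both spin states (ms = ±1/2) gives 2 × 232 = 464 states.

464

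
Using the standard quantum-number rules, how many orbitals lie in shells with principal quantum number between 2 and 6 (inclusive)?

90

Shell n has n² orbitals: 2²=4 + 3²=9 + 4²=16 + 5²=25 + 6²=36 = 90 orbitals.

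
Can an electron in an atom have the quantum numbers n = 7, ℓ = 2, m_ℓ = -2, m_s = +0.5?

n = 7 is a positive integer. ℓ = 2 satisfies 0 ≤ ℓ ≤ n−1 = 6. m_ℓ = -2 lies in the range −ℓ … +ℓ (here −2 … 2). m_s = +1/2 is one of ±1/2.
All four constraints are satisfied.

Allowed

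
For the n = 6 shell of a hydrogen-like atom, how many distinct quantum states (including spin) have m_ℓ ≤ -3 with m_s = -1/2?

Contributions: ℓ=3 → 1; ℓ=4 → 2; ℓ=5 → 3.
Orbitals: 1 + 2 + 3 = 6. With m_s fixed to a single value there is one state per orbital, giving 6 states.

6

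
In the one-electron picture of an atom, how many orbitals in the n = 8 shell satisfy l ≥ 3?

Contributions: l=3 → 7; l=4 → 9; l=5 → 11; l=6 → 13; l=7 → 15.
Total orbitals: 7 + 9 + 11 + 13 + 15 = 55.

55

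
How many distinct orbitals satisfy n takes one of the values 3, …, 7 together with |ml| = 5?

6

Go shell by shell, enumerating (l, ml) with |ml| = 5:
n=6 → 2; n=7 → 4.
Total orbitals: 2 + 4 = 6.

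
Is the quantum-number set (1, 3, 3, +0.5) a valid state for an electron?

The orbital quantum number must satisfy 0 ≤ ℓ ≤ n−1. With n = 1 the allowed ℓ values are 0, so ℓ = 3 is out of range.

Not allowed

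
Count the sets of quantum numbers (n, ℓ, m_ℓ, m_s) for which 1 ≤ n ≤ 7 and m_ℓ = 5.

6

For each n in the range, tally the orbitals obeying m_ℓ = 5:
n=6 → 1; n=7 → 2.
Orbitals: 1 + 2 = 3. Including both spin states (m_s = ±1/2) gives 2 × 3 = 6 states.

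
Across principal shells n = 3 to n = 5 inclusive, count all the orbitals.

50

Shell n has n² orbitals: 3²=9 + 4²=16 + 5²=25 = 50 orbitals.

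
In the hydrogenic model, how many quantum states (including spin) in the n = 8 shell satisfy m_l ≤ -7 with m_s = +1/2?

For n = 8, l ranges over 0 … 7.
Contributions: l=7 → 1.
Orbitals: 1. With m_s fixed to a single value there is one state per orbital, giving 1 state.

1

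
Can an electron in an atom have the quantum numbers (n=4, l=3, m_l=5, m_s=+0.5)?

The magnetic quantum number must satisfy −l ≤ m_l ≤ l. With l = 3, m_l can only be -3, -2, -1, 0, 1, 2, 3, so m_l = 5 is forbidden.

No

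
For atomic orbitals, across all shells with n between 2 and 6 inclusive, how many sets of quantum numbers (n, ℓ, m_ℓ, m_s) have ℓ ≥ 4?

Per-shell orbital counts meeting the constraint:
n=5 → 9; n=6 → 20.
Orbitals: 9 + 20 = 29. Including both spin states (m_s = ±1/2) gives 2 × 29 = 58 states.

58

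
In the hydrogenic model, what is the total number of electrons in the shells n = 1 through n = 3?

Shell n has n² orbitals: 1²=1 + 2²=4 + 3²=9 = 14 orbitals.
Two spin states per orbital: 2 × 14 = 28 electrons.

28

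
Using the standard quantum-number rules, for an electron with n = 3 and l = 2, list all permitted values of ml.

-2, -1, 0, 1, 2

ml takes every integer from −l to +l. With l = 2 that gives the 5 values -2, -1, 0, 1, 2.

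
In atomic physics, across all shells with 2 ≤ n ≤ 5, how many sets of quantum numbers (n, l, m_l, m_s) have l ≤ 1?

Treat each shell separately and count matching orbitals:
n=2 → 4; n=3 → 4; n=4 → 4; n=5 → 4.
Orbitals: 4 + 4 + 4 + 4 = 16. Including both spin states (m_s = ±1/2) gives 2 × 16 = 32 states.

32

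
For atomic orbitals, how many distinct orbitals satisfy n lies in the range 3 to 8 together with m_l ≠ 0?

166

For each n in the range, tally the orbitals obeying m_l ≠ 0:
n=3 → 6; n=4 → 12; n=5 → 20; n=6 → 30; n=7 → 42; n=8 → 56.
Total orbitals: 6 + 12 + 20 + 30 + 42 + 56 = 166.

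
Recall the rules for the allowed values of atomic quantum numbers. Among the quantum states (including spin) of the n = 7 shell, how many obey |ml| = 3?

For n = 7, l ranges over 0 … 6.
Orbitals with |ml| = 3, by l: l=3 → 2; l=4 → 2; l=5 → 2; l=6 → 2.
Orbitals: 2 + 2 + 2 + 2 = 8. Each orbital carries two spin states, so 8 × 2 = 16 states.

16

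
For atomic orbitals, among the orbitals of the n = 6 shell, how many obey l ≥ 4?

For n = 6, l ranges over 0 … 5.
Orbitals with l ≥ 4, by l: l=4 → 9; l=5 → 11.
Total orbitals: 9 + 11 = 20.

20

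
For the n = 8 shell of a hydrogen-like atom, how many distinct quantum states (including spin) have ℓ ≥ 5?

Per ℓ-value: ℓ=5 → 11; ℓ=6 → 13; ℓ=7 → 15.
Orbitals: 11 + 13 + 15 = 39. Each orbital carries two spin states, so 39 × 2 = 78 states.

78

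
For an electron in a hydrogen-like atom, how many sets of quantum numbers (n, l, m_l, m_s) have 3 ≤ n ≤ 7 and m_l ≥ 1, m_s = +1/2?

55

Work shell by shell — for each n, count the (l, m_l) pairs that satisfy m_l ≥ 1:
n=3 → 3; n=4 → 6; n=5 → 10; n=6 → 15; n=7 → 21.
Orbitals: 3 + 6 + 10 + 15 + 21 = 55. With m_s fixed to +1/2 there is one state per orbital, so 55 states.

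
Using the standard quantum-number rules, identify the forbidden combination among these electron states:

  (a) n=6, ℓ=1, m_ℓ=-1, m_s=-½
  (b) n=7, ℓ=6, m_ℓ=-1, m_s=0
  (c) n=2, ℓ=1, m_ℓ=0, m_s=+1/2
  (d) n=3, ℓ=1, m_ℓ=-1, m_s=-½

(b) has m_s = 0, but an electron's spin must be ±1/2.
The remaining sets (a), (c), (d) satisfy all four rules.

(b)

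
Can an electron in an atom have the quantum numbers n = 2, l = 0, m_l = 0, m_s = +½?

n = 2 is a positive integer. l = 0 satisfies 0 ≤ l ≤ n−1 = 1. m_l = 0 lies in the range −l … +l (here 0). m_s = +1/2 is one of ±1/2.
All four constraints are satisfied.

Allowed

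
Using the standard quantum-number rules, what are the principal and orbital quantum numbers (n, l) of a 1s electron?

The leading integer gives n = 1; the letter 's' means l = 0.

n = 1, l = 0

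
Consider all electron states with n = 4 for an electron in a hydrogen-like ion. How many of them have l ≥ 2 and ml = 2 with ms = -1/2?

Per l-value: l=2 → 1; l=3 → 1.
Orbitals: 1 + 1 = 2. With ms fixed to a single value there is one state per orbital, giving 2 states.

2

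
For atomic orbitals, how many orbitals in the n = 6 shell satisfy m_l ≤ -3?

The n = 6 shell has l = 0 through 5; check each.
Contributions: l=3 → 1; l=4 → 2; l=5 → 3.
Total orbitals: 1 + 2 + 3 = 6.

6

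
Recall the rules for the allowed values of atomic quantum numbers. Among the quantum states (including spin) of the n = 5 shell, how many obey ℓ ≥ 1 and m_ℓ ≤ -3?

6

Go through ℓ = 0, …, 4 (the values permitted for n = 5).
Per ℓ-value: ℓ=3 → 1; ℓ=4 → 2.
Orbitals: 1 + 2 = 3. Each orbital carries two spin states, so 3 × 2 = 6 states.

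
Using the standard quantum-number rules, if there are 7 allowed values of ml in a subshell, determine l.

l = 3 (f)

ml ranges over 2l+1 integers, so 2l+1 = 7 ⇒ l = 3.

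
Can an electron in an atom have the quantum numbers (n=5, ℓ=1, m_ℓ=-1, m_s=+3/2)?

Not allowed

The spin quantum number for an electron can only be m_s = +1/2 or −1/2; m_s = +3/2 is not one of those.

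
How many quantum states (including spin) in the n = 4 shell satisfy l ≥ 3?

14

The n = 4 shell has l = 0 through 3; check each.
The (l, ml) pairs meeting l ≥ 3 give: l=3 → 7.
Orbitals: 7. Each orbital carries two spin states, so 7 × 2 = 14 states.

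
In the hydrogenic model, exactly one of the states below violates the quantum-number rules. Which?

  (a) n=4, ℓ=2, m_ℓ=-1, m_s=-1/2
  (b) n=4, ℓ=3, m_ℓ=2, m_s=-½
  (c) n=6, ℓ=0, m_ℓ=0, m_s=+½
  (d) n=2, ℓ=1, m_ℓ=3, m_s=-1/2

(d) has |m_ℓ| = 3 > ℓ = 1, violating −ℓ ≤ m_ℓ ≤ ℓ.
The remaining sets (a), (b), (c) satisfy all four rules.

(d)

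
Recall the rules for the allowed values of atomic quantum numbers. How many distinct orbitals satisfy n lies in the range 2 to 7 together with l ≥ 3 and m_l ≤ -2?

30

Go shell by shell, enumerating (l, m_l) with l ≥ 3 and m_l ≤ -2:
n=4 → 2; n=5 → 5; n=6 → 9; n=7 → 14.
Total orbitals: 2 + 5 + 9 + 14 = 30.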